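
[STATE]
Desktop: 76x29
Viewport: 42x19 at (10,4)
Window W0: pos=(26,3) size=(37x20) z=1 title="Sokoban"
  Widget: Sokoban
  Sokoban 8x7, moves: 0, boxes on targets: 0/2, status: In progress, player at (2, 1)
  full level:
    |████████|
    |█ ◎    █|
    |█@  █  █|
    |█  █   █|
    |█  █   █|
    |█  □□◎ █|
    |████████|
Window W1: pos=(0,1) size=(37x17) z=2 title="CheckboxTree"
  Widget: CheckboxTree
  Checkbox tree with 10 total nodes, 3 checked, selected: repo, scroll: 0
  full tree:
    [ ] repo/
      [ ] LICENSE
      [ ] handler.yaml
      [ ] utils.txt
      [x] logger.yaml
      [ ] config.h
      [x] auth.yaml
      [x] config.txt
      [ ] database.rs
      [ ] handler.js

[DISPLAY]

/                         ┃               
CENSE                     ┃───────────────
ndler.yaml                ┃               
ils.txt                   ┃               
gger.yaml                 ┃               
nfig.h                    ┃               
th.yaml                   ┃               
nfig.txt                  ┃               
tabase.rs                 ┃               
ndler.js                  ┃0/2            
                          ┃               
                          ┃               
                          ┃               
━━━━━━━━━━━━━━━━━━━━━━━━━━┛               
                ┃                         
                ┃                         
                ┃                         
                ┃                         
                ┗━━━━━━━━━━━━━━━━━━━━━━━━━


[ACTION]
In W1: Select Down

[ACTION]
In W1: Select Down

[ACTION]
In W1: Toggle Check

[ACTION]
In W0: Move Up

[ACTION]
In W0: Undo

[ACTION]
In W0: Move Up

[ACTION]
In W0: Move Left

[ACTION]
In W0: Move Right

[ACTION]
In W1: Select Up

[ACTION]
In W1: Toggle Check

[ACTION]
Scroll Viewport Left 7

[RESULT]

-] repo/                         ┃        
 [x] LICENSE                     ┃────────
 [x] handler.yaml                ┃        
 [ ] utils.txt                   ┃        
 [x] logger.yaml                 ┃        
 [ ] config.h                    ┃        
 [x] auth.yaml                   ┃        
 [x] config.txt                  ┃        
 [ ] database.rs                 ┃        
 [ ] handler.js                  ┃0/2     
                                 ┃        
                                 ┃        
                                 ┃        
━━━━━━━━━━━━━━━━━━━━━━━━━━━━━━━━━┛        
                       ┃                  
                       ┃                  
                       ┃                  
                       ┃                  
                       ┗━━━━━━━━━━━━━━━━━━


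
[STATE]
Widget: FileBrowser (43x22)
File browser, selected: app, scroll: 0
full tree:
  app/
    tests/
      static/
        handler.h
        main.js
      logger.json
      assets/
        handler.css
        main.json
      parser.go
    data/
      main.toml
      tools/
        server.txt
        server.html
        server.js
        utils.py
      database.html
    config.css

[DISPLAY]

> [-] app/                                 
    [+] tests/                             
    [+] data/                              
    config.css                             
                                           
                                           
                                           
                                           
                                           
                                           
                                           
                                           
                                           
                                           
                                           
                                           
                                           
                                           
                                           
                                           
                                           
                                           


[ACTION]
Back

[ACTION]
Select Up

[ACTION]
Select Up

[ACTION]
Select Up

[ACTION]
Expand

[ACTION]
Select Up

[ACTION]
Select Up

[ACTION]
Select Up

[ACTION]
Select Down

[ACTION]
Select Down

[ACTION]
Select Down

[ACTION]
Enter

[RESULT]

  [-] app/                                 
    [+] tests/                             
    [+] data/                              
  > config.css                             
                                           
                                           
                                           
                                           
                                           
                                           
                                           
                                           
                                           
                                           
                                           
                                           
                                           
                                           
                                           
                                           
                                           
                                           


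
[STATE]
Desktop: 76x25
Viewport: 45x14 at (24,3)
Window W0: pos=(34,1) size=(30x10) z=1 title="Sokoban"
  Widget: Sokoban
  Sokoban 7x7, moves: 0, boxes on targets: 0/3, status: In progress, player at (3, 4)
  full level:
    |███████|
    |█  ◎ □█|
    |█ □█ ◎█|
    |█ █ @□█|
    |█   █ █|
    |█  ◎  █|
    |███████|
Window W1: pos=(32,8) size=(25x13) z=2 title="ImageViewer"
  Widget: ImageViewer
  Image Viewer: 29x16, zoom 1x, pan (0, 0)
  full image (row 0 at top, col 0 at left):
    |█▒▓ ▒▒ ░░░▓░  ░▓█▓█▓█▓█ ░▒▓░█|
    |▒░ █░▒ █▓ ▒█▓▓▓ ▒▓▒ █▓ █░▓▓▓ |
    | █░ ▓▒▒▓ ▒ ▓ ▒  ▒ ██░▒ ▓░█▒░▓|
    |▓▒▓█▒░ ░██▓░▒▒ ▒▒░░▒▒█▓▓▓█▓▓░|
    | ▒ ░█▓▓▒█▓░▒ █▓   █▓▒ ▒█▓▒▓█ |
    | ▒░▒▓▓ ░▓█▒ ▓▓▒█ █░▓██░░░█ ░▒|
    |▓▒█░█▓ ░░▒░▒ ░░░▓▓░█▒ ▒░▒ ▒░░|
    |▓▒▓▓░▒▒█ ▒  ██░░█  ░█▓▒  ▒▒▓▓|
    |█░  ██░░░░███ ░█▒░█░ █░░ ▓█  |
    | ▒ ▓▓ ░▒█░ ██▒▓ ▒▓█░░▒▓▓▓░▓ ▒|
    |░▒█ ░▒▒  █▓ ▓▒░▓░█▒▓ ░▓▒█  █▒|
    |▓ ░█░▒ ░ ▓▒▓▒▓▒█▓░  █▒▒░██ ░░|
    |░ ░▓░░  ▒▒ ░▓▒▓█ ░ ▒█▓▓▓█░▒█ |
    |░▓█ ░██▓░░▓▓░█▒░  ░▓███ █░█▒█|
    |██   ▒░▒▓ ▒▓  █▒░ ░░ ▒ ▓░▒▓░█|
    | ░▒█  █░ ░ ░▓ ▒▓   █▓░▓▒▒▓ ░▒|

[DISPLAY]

          ┠────────────────────────────┨     
          ┃███████                     ┃     
          ┃█  ◎ □█                     ┃     
          ┃█ □█ ◎█                     ┃     
          ┃█ █ @□█                     ┃     
        ┏━━━━━━━━━━━━━━━━━━━━━━━┓      ┃     
        ┃ ImageViewer           ┃      ┃     
        ┠───────────────────────┨━━━━━━┛     
        ┃█▒▓ ▒▒ ░░░▓░  ░▓█▓█▓█▓█┃            
        ┃▒░ █░▒ █▓ ▒█▓▓▓ ▒▓▒ █▓ ┃            
        ┃ █░ ▓▒▒▓ ▒ ▓ ▒  ▒ ██░▒ ┃            
        ┃▓▒▓█▒░ ░██▓░▒▒ ▒▒░░▒▒█▓┃            
        ┃ ▒ ░█▓▓▒█▓░▒ █▓   █▓▒ ▒┃            
        ┃ ▒░▒▓▓ ░▓█▒ ▓▓▒█ █░▓██░┃            


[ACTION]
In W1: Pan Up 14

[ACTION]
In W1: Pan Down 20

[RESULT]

          ┠────────────────────────────┨     
          ┃███████                     ┃     
          ┃█  ◎ □█                     ┃     
          ┃█ □█ ◎█                     ┃     
          ┃█ █ @□█                     ┃     
        ┏━━━━━━━━━━━━━━━━━━━━━━━┓      ┃     
        ┃ ImageViewer           ┃      ┃     
        ┠───────────────────────┨━━━━━━┛     
        ┃                       ┃            
        ┃                       ┃            
        ┃                       ┃            
        ┃                       ┃            
        ┃                       ┃            
        ┃                       ┃            


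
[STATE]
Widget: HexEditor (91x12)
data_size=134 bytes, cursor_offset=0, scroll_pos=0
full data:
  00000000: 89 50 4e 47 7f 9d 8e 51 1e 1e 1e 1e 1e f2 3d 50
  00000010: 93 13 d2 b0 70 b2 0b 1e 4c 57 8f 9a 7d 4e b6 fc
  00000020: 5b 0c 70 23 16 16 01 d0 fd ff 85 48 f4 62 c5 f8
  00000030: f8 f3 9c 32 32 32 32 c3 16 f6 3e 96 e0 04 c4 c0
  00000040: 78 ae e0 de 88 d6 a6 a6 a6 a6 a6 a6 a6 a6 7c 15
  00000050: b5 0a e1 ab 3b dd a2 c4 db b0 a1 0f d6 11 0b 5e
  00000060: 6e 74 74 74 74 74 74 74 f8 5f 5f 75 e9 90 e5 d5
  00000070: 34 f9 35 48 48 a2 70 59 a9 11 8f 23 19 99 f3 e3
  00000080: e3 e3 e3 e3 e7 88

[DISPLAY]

00000000  89 50 4e 47 7f 9d 8e 51  1e 1e 1e 1e 1e f2 3d 50  |.PNG...Q......=P|             
00000010  93 13 d2 b0 70 b2 0b 1e  4c 57 8f 9a 7d 4e b6 fc  |....p...LW..}N..|             
00000020  5b 0c 70 23 16 16 01 d0  fd ff 85 48 f4 62 c5 f8  |[.p#.......H.b..|             
00000030  f8 f3 9c 32 32 32 32 c3  16 f6 3e 96 e0 04 c4 c0  |...2222...>.....|             
00000040  78 ae e0 de 88 d6 a6 a6  a6 a6 a6 a6 a6 a6 7c 15  |x.............|.|             
00000050  b5 0a e1 ab 3b dd a2 c4  db b0 a1 0f d6 11 0b 5e  |....;..........^|             
00000060  6e 74 74 74 74 74 74 74  f8 5f 5f 75 e9 90 e5 d5  |nttttttt.__u....|             
00000070  34 f9 35 48 48 a2 70 59  a9 11 8f 23 19 99 f3 e3  |4.5HH.pY...#....|             
00000080  e3 e3 e3 e3 e7 88                                 |......          |             
                                                                                           
                                                                                           
                                                                                           


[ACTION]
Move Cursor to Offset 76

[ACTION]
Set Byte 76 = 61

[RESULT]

00000000  89 50 4e 47 7f 9d 8e 51  1e 1e 1e 1e 1e f2 3d 50  |.PNG...Q......=P|             
00000010  93 13 d2 b0 70 b2 0b 1e  4c 57 8f 9a 7d 4e b6 fc  |....p...LW..}N..|             
00000020  5b 0c 70 23 16 16 01 d0  fd ff 85 48 f4 62 c5 f8  |[.p#.......H.b..|             
00000030  f8 f3 9c 32 32 32 32 c3  16 f6 3e 96 e0 04 c4 c0  |...2222...>.....|             
00000040  78 ae e0 de 88 d6 a6 a6  a6 a6 a6 a6 61 a6 7c 15  |x...........a.|.|             
00000050  b5 0a e1 ab 3b dd a2 c4  db b0 a1 0f d6 11 0b 5e  |....;..........^|             
00000060  6e 74 74 74 74 74 74 74  f8 5f 5f 75 e9 90 e5 d5  |nttttttt.__u....|             
00000070  34 f9 35 48 48 a2 70 59  a9 11 8f 23 19 99 f3 e3  |4.5HH.pY...#....|             
00000080  e3 e3 e3 e3 e7 88                                 |......          |             
                                                                                           
                                                                                           
                                                                                           


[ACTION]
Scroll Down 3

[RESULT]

00000030  f8 f3 9c 32 32 32 32 c3  16 f6 3e 96 e0 04 c4 c0  |...2222...>.....|             
00000040  78 ae e0 de 88 d6 a6 a6  a6 a6 a6 a6 61 a6 7c 15  |x...........a.|.|             
00000050  b5 0a e1 ab 3b dd a2 c4  db b0 a1 0f d6 11 0b 5e  |....;..........^|             
00000060  6e 74 74 74 74 74 74 74  f8 5f 5f 75 e9 90 e5 d5  |nttttttt.__u....|             
00000070  34 f9 35 48 48 a2 70 59  a9 11 8f 23 19 99 f3 e3  |4.5HH.pY...#....|             
00000080  e3 e3 e3 e3 e7 88                                 |......          |             
                                                                                           
                                                                                           
                                                                                           
                                                                                           
                                                                                           
                                                                                           


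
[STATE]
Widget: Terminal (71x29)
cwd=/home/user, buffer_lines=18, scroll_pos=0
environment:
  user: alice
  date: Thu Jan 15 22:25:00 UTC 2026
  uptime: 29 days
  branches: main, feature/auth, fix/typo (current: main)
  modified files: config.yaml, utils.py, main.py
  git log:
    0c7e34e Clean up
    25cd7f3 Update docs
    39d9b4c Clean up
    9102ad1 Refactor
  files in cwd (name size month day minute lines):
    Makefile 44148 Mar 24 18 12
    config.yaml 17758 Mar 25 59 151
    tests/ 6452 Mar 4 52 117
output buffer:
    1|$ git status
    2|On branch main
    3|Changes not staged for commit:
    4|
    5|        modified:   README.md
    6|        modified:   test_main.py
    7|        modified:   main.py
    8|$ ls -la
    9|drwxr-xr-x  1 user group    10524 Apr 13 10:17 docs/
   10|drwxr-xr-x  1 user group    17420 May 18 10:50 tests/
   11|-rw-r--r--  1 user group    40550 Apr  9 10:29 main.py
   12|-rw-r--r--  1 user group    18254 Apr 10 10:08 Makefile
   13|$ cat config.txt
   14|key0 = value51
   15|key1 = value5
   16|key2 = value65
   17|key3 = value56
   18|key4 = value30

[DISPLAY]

$ git status                                                           
On branch main                                                         
Changes not staged for commit:                                         
                                                                       
        modified:   README.md                                          
        modified:   test_main.py                                       
        modified:   main.py                                            
$ ls -la                                                               
drwxr-xr-x  1 user group    10524 Apr 13 10:17 docs/                   
drwxr-xr-x  1 user group    17420 May 18 10:50 tests/                  
-rw-r--r--  1 user group    40550 Apr  9 10:29 main.py                 
-rw-r--r--  1 user group    18254 Apr 10 10:08 Makefile                
$ cat config.txt                                                       
key0 = value51                                                         
key1 = value5                                                          
key2 = value65                                                         
key3 = value56                                                         
key4 = value30                                                         
$ █                                                                    
                                                                       
                                                                       
                                                                       
                                                                       
                                                                       
                                                                       
                                                                       
                                                                       
                                                                       
                                                                       


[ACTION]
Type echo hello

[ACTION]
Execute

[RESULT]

$ git status                                                           
On branch main                                                         
Changes not staged for commit:                                         
                                                                       
        modified:   README.md                                          
        modified:   test_main.py                                       
        modified:   main.py                                            
$ ls -la                                                               
drwxr-xr-x  1 user group    10524 Apr 13 10:17 docs/                   
drwxr-xr-x  1 user group    17420 May 18 10:50 tests/                  
-rw-r--r--  1 user group    40550 Apr  9 10:29 main.py                 
-rw-r--r--  1 user group    18254 Apr 10 10:08 Makefile                
$ cat config.txt                                                       
key0 = value51                                                         
key1 = value5                                                          
key2 = value65                                                         
key3 = value56                                                         
key4 = value30                                                         
$ echo hello                                                           
hello                                                                  
$ █                                                                    
                                                                       
                                                                       
                                                                       
                                                                       
                                                                       
                                                                       
                                                                       
                                                                       


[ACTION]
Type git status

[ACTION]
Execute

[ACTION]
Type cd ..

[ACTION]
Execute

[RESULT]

On branch main                                                         
Changes not staged for commit:                                         
                                                                       
        modified:   README.md                                          
        modified:   test_main.py                                       
        modified:   main.py                                            
$ ls -la                                                               
drwxr-xr-x  1 user group    10524 Apr 13 10:17 docs/                   
drwxr-xr-x  1 user group    17420 May 18 10:50 tests/                  
-rw-r--r--  1 user group    40550 Apr  9 10:29 main.py                 
-rw-r--r--  1 user group    18254 Apr 10 10:08 Makefile                
$ cat config.txt                                                       
key0 = value51                                                         
key1 = value5                                                          
key2 = value65                                                         
key3 = value56                                                         
key4 = value30                                                         
$ echo hello                                                           
hello                                                                  
$ git status                                                           
On branch main                                                         
Changes not staged for commit:                                         
                                                                       
        modified:   config.yaml                                        
        modified:   utils.py                                           
        modified:   main.py                                            
$ cd ..                                                                
                                                                       
$ █                                                                    


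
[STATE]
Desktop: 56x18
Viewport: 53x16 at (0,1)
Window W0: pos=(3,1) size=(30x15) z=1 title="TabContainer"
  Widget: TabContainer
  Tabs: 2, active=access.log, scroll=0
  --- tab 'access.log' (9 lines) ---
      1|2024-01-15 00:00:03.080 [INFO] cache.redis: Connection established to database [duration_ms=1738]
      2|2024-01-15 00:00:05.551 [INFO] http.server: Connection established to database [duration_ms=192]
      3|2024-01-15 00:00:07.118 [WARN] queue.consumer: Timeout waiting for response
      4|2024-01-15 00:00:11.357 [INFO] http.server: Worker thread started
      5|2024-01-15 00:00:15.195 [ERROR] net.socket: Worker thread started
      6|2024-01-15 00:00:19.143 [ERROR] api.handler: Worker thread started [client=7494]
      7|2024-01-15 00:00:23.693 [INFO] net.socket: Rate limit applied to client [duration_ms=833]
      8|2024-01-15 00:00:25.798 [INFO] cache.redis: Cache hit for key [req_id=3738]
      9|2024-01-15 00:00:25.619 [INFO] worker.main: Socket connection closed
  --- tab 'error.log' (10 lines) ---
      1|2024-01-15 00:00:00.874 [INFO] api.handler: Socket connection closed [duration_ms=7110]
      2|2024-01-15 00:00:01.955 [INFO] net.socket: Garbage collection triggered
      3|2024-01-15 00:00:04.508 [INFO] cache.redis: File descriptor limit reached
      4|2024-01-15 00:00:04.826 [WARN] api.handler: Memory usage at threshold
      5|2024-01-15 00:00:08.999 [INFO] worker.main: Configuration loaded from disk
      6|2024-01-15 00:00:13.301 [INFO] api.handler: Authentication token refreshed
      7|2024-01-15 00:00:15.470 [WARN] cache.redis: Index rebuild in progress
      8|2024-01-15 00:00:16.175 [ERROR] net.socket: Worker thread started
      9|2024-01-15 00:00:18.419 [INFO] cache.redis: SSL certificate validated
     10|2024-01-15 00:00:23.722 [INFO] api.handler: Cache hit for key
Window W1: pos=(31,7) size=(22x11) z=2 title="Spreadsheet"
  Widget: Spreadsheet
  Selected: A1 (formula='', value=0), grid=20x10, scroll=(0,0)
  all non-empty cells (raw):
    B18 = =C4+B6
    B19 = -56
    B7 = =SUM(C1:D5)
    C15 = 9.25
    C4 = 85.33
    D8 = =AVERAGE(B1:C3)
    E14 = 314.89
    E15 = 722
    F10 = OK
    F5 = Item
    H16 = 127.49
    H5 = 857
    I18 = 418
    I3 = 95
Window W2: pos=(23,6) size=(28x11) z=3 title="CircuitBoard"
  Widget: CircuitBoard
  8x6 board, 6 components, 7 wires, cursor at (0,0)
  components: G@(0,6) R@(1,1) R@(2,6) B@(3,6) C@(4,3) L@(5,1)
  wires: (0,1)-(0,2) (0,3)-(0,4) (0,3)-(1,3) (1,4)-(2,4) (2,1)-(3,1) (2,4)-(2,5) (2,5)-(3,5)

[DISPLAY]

   ┏━━━━━━━━━━━━━━━━━━━━━━━━━━━━┓                    
   ┃ TabContainer               ┃                    
   ┠────────────────────────────┨                    
   ┃[access.log]│ error.log     ┃                    
   ┃────────────────────────────┃                    
   ┃2024-01-15 00:00:03┏━━━━━━━━━━━━━━━━━━━━━━━━━━┓  
   ┃2024-01-15 00:00:05┃ CircuitBoard             ┃━┓
   ┃2024-01-15 00:00:07┠──────────────────────────┨ ┃
   ┃2024-01-15 00:00:11┃   0 1 2 3 4 5 6 7        ┃─┨
   ┃2024-01-15 00:00:15┃0  [.]  · ─ ·   · ─ ·     ┃ ┃
   ┃2024-01-15 00:00:19┃                │         ┃ ┃
   ┃2024-01-15 00:00:23┃1       R       ·   ·     ┃-┃
   ┃2024-01-15 00:00:25┃                    │     ┃0┃
   ┃2024-01-15 00:00:25┃2       ·           · ─ · ┃0┃
   ┗━━━━━━━━━━━━━━━━━━━┃        │               │ ┃0┃
                       ┗━━━━━━━━━━━━━━━━━━━━━━━━━━┛0┃


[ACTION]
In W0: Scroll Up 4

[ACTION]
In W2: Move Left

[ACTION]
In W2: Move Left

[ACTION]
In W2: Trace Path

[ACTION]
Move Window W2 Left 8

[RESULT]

   ┏━━━━━━━━━━━━━━━━━━━━━━━━━━━━┓                    
   ┃ TabContainer               ┃                    
   ┠────────────────────────────┨                    
   ┃[access.log]│ error.log     ┃                    
   ┃────────────────────────────┃                    
   ┃2024-01-15 ┏━━━━━━━━━━━━━━━━━━━━━━━━━━┓          
   ┃2024-01-15 ┃ CircuitBoard             ┃━━━━━━━━━┓
   ┃2024-01-15 ┠──────────────────────────┨t        ┃
   ┃2024-01-15 ┃   0 1 2 3 4 5 6 7        ┃─────────┨
   ┃2024-01-15 ┃0  [.]  · ─ ·   · ─ ·     ┃         ┃
   ┃2024-01-15 ┃                │         ┃    B    ┃
   ┃2024-01-15 ┃1       R       ·   ·     ┃---------┃
   ┃2024-01-15 ┃                    │     ┃]       0┃
   ┃2024-01-15 ┃2       ·           · ─ · ┃0       0┃
   ┗━━━━━━━━━━━┃        │               │ ┃0       0┃
               ┗━━━━━━━━━━━━━━━━━━━━━━━━━━┛0       0┃


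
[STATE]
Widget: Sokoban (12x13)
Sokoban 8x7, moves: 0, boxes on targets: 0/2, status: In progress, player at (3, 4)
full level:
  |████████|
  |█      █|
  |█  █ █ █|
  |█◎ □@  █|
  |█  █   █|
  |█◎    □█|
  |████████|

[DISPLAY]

████████    
█      █    
█  █ █ █    
█◎ □@  █    
█  █   █    
█◎    □█    
████████    
Moves: 0  0/
            
            
            
            
            


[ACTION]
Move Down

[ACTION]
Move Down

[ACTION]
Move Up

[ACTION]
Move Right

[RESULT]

████████    
█      █    
█  █ █ █    
█◎ □   █    
█  █ @ █    
█◎    □█    
████████    
Moves: 4  0/
            
            
            
            
            


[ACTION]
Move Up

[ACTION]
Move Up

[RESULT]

████████    
█      █    
█  █ █ █    
█◎ □ @ █    
█  █   █    
█◎    □█    
████████    
Moves: 5  0/
            
            
            
            
            


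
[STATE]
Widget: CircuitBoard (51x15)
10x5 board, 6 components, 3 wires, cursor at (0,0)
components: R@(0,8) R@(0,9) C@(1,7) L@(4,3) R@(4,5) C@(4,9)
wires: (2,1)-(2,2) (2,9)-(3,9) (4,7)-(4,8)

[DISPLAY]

   0 1 2 3 4 5 6 7 8 9                             
0  [.]                              R   R          
                                                   
1                               C                  
                                                   
2       · ─ ·                           ·          
                                        │          
3                                       ·          
                                                   
4               L       R       · ─ ·   C          
Cursor: (0,0)                                      
                                                   
                                                   
                                                   
                                                   


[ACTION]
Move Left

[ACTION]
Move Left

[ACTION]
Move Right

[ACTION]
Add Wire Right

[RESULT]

   0 1 2 3 4 5 6 7 8 9                             
0      [.]─ ·                       R   R          
                                                   
1                               C                  
                                                   
2       · ─ ·                           ·          
                                        │          
3                                       ·          
                                                   
4               L       R       · ─ ·   C          
Cursor: (0,1)                                      
                                                   
                                                   
                                                   
                                                   


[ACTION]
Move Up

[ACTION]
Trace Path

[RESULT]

   0 1 2 3 4 5 6 7 8 9                             
0      [.]─ ·                       R   R          
                                                   
1                               C                  
                                                   
2       · ─ ·                           ·          
                                        │          
3                                       ·          
                                                   
4               L       R       · ─ ·   C          
Cursor: (0,1)  Trace: Path with 2 nodes, no compone
                                                   
                                                   
                                                   
                                                   


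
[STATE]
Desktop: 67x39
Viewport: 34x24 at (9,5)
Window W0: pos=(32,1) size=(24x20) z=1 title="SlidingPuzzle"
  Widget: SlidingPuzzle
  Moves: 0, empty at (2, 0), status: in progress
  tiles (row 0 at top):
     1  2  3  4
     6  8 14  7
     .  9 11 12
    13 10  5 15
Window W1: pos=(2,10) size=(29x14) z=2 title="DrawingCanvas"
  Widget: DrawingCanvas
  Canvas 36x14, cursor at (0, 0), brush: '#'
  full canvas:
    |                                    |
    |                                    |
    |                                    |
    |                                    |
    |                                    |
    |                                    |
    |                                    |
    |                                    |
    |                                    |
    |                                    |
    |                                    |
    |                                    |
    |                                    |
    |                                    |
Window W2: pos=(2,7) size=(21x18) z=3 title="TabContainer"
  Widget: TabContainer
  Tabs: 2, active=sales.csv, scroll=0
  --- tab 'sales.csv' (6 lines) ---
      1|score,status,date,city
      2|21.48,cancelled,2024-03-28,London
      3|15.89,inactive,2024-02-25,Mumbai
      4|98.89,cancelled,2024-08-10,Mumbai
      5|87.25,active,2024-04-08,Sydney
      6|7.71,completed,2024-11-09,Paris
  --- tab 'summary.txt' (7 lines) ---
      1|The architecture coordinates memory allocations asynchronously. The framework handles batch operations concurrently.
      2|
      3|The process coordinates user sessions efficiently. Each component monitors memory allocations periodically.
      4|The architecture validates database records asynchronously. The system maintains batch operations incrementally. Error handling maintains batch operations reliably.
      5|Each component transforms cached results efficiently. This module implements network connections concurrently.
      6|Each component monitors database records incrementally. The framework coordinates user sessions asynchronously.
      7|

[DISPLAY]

                       ┃│  1 │  2 
                       ┃├────┼────
━━━━━━━━━━━━━┓         ┃│  6 │  8 
ntainer      ┃         ┃├────┼────
─────────────┨         ┃│    │  9 
.csv]│ summar┃━━━━━━━┓ ┃├────┼────
─────────────┃       ┃ ┃│ 13 │ 10 
status,date,c┃───────┨ ┃└────┴────
cancelled,202┃       ┃ ┃Moves: 0  
inactive,2024┃       ┃ ┃          
cancelled,202┃       ┃ ┃          
active,2024-0┃       ┃ ┃          
ompleted,2024┃       ┃ ┃          
             ┃       ┃ ┃          
             ┃       ┃ ┃          
             ┃       ┃ ┗━━━━━━━━━━
             ┃       ┃            
             ┃       ┃            
             ┃━━━━━━━┛            
━━━━━━━━━━━━━┛                    
                                  
                                  
                                  
                                  


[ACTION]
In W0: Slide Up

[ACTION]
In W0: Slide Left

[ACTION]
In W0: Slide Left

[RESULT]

                       ┃│  1 │  2 
                       ┃├────┼────
━━━━━━━━━━━━━┓         ┃│  6 │  8 
ntainer      ┃         ┃├────┼────
─────────────┨         ┃│ 13 │  9 
.csv]│ summar┃━━━━━━━┓ ┃├────┼────
─────────────┃       ┃ ┃│ 10 │  5 
status,date,c┃───────┨ ┃└────┴────
cancelled,202┃       ┃ ┃Moves: 3  
inactive,2024┃       ┃ ┃          
cancelled,202┃       ┃ ┃          
active,2024-0┃       ┃ ┃          
ompleted,2024┃       ┃ ┃          
             ┃       ┃ ┃          
             ┃       ┃ ┃          
             ┃       ┃ ┗━━━━━━━━━━
             ┃       ┃            
             ┃       ┃            
             ┃━━━━━━━┛            
━━━━━━━━━━━━━┛                    
                                  
                                  
                                  
                                  


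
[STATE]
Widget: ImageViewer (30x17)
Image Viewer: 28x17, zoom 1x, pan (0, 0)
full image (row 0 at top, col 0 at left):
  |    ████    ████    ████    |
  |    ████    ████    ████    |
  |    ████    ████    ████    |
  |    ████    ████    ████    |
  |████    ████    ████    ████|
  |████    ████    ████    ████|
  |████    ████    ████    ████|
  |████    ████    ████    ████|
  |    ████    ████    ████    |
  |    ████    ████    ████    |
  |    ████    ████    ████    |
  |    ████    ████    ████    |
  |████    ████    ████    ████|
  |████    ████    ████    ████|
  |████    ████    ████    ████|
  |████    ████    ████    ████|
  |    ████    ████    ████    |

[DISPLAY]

    ████    ████    ████      
    ████    ████    ████      
    ████    ████    ████      
    ████    ████    ████      
████    ████    ████    ████  
████    ████    ████    ████  
████    ████    ████    ████  
████    ████    ████    ████  
    ████    ████    ████      
    ████    ████    ████      
    ████    ████    ████      
    ████    ████    ████      
████    ████    ████    ████  
████    ████    ████    ████  
████    ████    ████    ████  
████    ████    ████    ████  
    ████    ████    ████      


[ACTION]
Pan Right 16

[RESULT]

    ████                      
    ████                      
    ████                      
    ████                      
████    ████                  
████    ████                  
████    ████                  
████    ████                  
    ████                      
    ████                      
    ████                      
    ████                      
████    ████                  
████    ████                  
████    ████                  
████    ████                  
    ████                      


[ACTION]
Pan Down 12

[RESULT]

████    ████                  
████    ████                  
████    ████                  
████    ████                  
    ████                      
                              
                              
                              
                              
                              
                              
                              
                              
                              
                              
                              
                              


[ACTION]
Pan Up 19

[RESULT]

    ████                      
    ████                      
    ████                      
    ████                      
████    ████                  
████    ████                  
████    ████                  
████    ████                  
    ████                      
    ████                      
    ████                      
    ████                      
████    ████                  
████    ████                  
████    ████                  
████    ████                  
    ████                      


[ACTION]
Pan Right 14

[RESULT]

                              
                              
                              
                              
                              
                              
                              
                              
                              
                              
                              
                              
                              
                              
                              
                              
                              


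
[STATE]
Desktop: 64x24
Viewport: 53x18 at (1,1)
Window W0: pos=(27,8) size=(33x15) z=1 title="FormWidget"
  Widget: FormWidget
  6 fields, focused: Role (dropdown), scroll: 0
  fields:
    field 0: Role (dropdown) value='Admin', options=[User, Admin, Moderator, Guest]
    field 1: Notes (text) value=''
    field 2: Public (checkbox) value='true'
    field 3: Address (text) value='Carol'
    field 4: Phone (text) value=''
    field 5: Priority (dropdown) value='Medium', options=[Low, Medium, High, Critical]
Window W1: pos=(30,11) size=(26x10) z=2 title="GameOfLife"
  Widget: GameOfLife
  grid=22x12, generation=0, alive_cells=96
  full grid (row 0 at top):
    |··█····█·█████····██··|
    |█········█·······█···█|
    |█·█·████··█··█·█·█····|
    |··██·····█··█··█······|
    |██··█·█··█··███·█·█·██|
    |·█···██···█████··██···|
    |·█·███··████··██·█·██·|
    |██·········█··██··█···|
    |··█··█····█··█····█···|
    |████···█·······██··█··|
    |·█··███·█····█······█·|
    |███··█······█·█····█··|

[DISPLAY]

                                                     
                                                     
                                                     
                                                     
                                                     
                                                     
                                                     
                          ┏━━━━━━━━━━━━━━━━━━━━━━━━━━
                          ┃ FormWidget               
                          ┠──────────────────────────
                          ┃> ┏━━━━━━━━━━━━━━━━━━━━━━━
                          ┃  ┃ GameOfLife            
                          ┃  ┠───────────────────────
                          ┃  ┃Gen: 0                 
                          ┃  ┃··██·····█··█··█······ 
                          ┃  ┃██··█·█··█··███·█·█·██ 
                          ┃  ┃·█···██···█████··██··· 
                          ┃  ┃·█·███··████··██·█·██· 


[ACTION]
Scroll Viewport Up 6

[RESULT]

                                                     
                                                     
                                                     
                                                     
                                                     
                                                     
                                                     
                                                     
                          ┏━━━━━━━━━━━━━━━━━━━━━━━━━━
                          ┃ FormWidget               
                          ┠──────────────────────────
                          ┃> ┏━━━━━━━━━━━━━━━━━━━━━━━
                          ┃  ┃ GameOfLife            
                          ┃  ┠───────────────────────
                          ┃  ┃Gen: 0                 
                          ┃  ┃··██·····█··█··█······ 
                          ┃  ┃██··█·█··█··███·█·█·██ 
                          ┃  ┃·█···██···█████··██··· 


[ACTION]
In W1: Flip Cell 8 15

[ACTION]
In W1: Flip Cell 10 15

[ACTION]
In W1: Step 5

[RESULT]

                                                     
                                                     
                                                     
                                                     
                                                     
                                                     
                                                     
                                                     
                          ┏━━━━━━━━━━━━━━━━━━━━━━━━━━
                          ┃ FormWidget               
                          ┠──────────────────────────
                          ┃> ┏━━━━━━━━━━━━━━━━━━━━━━━
                          ┃  ┃ GameOfLife            
                          ┃  ┠───────────────────────
                          ┃  ┃Gen: 5                 
                          ┃  ┃·█·█████····█········· 
                          ┃  ┃█··█·█·██········█···· 
                          ┃  ┃···█·█··········█·█··· 
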